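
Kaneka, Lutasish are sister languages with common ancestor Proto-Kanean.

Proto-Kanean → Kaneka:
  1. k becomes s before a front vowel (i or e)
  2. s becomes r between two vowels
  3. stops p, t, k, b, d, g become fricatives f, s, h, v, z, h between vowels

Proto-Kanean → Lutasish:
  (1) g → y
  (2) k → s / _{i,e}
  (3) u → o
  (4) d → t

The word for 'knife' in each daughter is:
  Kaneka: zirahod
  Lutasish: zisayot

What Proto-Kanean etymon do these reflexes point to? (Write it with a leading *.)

*zisagod

Position 7: Kaneka has d, Lutasish has t. Kaneka preserves d here (none of its changes turn any other segment into d), so the proto-segment is *d.
Position 3: Kaneka has r, Lutasish has s. Taking the neighbouring segments as reconstructed: Kaneka r could go back to *s or *r; Lutasish s can only go back to *s — the one source consistent with every daughter is *s.
Position 5: Kaneka has h, Lutasish has y. Taking the neighbouring segments as reconstructed: Kaneka h could go back to *k or *g or *h; Lutasish y could go back to *g or *y — the one source consistent with every daughter is *g.
Continuing position by position gives *zisagod; check it forward:
Kaneka: *zisagod
  zisagod (rule 1 does not apply)
  zisagod → ziragod   [rhotacism]
  ziragod → zirahod   [intervocalic lenition]
  giving Kaneka zirahod.
Lutasish: *zisagod
  zisagod → zisayod   [unconditioned shift]
  zisayod (rule 2 does not apply)
  zisayod (rule 3 does not apply)
  zisayod → zisayot   [unconditioned shift]
  giving Lutasish zisayot.
Only *zisagod yields all of Kaneka zirahod, Lutasish zisayot.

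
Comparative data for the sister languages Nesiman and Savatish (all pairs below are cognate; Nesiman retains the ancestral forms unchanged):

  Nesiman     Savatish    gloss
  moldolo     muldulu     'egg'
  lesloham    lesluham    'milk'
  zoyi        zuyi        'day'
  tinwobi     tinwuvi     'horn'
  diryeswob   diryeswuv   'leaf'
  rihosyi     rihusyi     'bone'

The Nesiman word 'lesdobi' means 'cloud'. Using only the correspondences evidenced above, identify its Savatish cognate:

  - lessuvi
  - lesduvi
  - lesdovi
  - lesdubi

tinwobi ~ tinwuvi, diryeswob ~ diryeswuv — Nesiman o corresponds to Savatish u after a consonant, before a labial obstruent.
tinwobi ~ tinwuvi — Nesiman b corresponds to Savatish v between vowels (before a front vowel).
Applying these to Nesiman 'lesdobi':
  lesdobi → lesdubi   (o→u after a consonant, before a labial obstruent)
  lesdubi → lesduvi   (b→v between vowels (before a front vowel))
So the Savatish cognate is 'lesduvi'.

lesduvi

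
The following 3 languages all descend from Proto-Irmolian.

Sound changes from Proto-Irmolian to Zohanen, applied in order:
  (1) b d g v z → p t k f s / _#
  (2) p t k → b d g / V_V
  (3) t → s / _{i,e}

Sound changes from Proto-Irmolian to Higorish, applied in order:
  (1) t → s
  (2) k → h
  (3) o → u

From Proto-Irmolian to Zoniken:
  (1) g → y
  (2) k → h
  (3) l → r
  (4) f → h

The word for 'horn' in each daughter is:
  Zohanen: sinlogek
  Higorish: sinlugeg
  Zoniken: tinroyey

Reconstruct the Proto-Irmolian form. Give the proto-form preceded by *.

*tinlogeg

Position 8: Zohanen has k, Higorish has g, Zoniken has y. Higorish preserves g here (none of its changes turn any other segment into g), so the proto-segment is *g.
Position 6: Zohanen has g, Higorish has g, Zoniken has y. Higorish preserves g here (none of its changes turn any other segment into g), so the proto-segment is *g.
Continuing position by position gives *tinlogeg; check it forward:
Zohanen: start from *tinlogeg.
  rule 1 (final devoicing): tinlogeg → tinlogek
  rule 2: no change — tinlogek
  rule 3 (palatalisation): tinlogek → sinlogek
  ⇒ Zohanen sinlogek
Higorish: *tinlogeg > sinlogeg > sinlugeg  (by unconditioned shift, vowel merger)
Zoniken: *tinlogeg
  tinlogeg → tinloyey   [unconditioned shift]
  tinloyey (rule 2 does not apply)
  tinloyey → tinroyey   [unconditioned shift]
  tinroyey (rule 4 does not apply)
  giving Zoniken tinroyey.
*tinlogeg is the unique common source.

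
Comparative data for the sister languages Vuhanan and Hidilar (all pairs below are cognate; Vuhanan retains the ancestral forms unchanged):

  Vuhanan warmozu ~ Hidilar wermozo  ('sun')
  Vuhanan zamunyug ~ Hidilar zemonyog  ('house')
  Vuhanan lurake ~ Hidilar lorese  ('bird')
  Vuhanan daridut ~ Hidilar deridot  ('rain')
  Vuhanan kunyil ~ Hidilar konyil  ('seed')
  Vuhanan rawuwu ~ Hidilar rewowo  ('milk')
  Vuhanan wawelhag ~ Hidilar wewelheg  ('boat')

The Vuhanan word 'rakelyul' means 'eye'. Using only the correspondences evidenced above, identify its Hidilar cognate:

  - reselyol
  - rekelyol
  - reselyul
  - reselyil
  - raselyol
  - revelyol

lurake ~ lorese, rawuwu ~ rewowo — Vuhanan a corresponds to Hidilar e after a consonant, before a consonant other than r, m, n, p, b, f, v.
lurake ~ lorese — Vuhanan k corresponds to Hidilar s between vowels (before a front vowel).
zamunyug ~ zemonyog, daridut ~ deridot — Vuhanan u corresponds to Hidilar o after a consonant, before a consonant other than r, m, n, p, b, f, v.
Applying these to Vuhanan 'rakelyul':
  rakelyul → rekelyul   (a→e after a consonant, before a consonant other than r, m, n, p, b, f, v)
  rekelyul → reselyul   (k→s between vowels (before a front vowel))
  reselyul → reselyol   (u→o after a consonant, before a consonant other than r, m, n, p, b, f, v)
So the Hidilar cognate is 'reselyol'.

reselyol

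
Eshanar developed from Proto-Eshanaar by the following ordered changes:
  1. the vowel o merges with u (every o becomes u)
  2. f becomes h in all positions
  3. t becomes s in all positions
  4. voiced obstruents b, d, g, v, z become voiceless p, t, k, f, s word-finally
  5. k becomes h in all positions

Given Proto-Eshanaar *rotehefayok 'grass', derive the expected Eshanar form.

rusehehayuh

Eshanar: *rotehefayok > rutehefayuk > rutehehayuk > rusehehayuk > rusehehayuh  (by vowel merger, unconditioned shift, unconditioned shift, unconditioned shift)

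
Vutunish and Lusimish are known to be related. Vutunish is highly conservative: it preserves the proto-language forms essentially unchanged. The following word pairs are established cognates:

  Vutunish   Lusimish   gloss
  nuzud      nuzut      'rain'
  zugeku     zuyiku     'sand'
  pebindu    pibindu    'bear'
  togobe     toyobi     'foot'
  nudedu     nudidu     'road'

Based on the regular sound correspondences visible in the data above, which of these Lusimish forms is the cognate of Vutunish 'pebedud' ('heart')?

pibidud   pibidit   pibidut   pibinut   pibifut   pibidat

pebindu ~ pibindu — Vutunish e corresponds to Lusimish i after a consonant, before a labial obstruent.
zugeku ~ zuyiku, nudedu ~ nudidu — Vutunish e corresponds to Lusimish i after a consonant, before a consonant other than r, m, n, p, b, f, v.
nuzud ~ nuzut — Vutunish d corresponds to Lusimish t word-finally.
Applying these to Vutunish 'pebedud':
  pebedud → pibedud   (e→i after a consonant, before a labial obstruent)
  pibedud → pibidud   (e→i after a consonant, before a consonant other than r, m, n, p, b, f, v)
  pibidud → pibidut   (d→t word-finally)
So the Lusimish cognate is 'pibidut'.

pibidut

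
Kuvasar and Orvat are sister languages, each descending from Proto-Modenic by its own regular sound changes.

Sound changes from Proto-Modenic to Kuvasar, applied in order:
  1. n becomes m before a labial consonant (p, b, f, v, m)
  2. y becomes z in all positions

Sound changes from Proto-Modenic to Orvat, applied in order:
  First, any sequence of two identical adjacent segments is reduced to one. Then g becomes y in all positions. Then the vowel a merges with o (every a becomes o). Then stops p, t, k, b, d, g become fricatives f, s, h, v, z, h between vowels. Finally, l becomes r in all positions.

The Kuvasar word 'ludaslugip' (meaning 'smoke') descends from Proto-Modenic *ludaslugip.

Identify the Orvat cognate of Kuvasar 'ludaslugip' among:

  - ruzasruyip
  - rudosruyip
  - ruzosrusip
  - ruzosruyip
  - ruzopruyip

ruzosruyip

Orvat: start from *ludaslugip.
  rule 1: no change — ludaslugip
  rule 2 (unconditioned shift): ludaslugip → ludasluyip
  rule 3 (vowel merger): ludasluyip → ludosluyip
  rule 4 (intervocalic lenition): ludosluyip → luzosluyip
  rule 5 (unconditioned shift): luzosluyip → ruzosruyip
  ⇒ Orvat ruzosruyip
Among the options, 'ruzosruyip' alone shows every Orvat change applied in order.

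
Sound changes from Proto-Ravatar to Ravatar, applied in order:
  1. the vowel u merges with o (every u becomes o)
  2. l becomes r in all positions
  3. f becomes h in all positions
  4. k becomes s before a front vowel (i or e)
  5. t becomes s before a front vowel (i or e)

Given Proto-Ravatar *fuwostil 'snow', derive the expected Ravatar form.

howossir

Ravatar: *fuwostil
  fuwostil → fowostil   [vowel merger]
  fowostil → fowostir   [unconditioned shift]
  fowostir → howostir   [unconditioned shift]
  howostir (rule 4 does not apply)
  howostir → howossir   [palatalisation]
  giving Ravatar howossir.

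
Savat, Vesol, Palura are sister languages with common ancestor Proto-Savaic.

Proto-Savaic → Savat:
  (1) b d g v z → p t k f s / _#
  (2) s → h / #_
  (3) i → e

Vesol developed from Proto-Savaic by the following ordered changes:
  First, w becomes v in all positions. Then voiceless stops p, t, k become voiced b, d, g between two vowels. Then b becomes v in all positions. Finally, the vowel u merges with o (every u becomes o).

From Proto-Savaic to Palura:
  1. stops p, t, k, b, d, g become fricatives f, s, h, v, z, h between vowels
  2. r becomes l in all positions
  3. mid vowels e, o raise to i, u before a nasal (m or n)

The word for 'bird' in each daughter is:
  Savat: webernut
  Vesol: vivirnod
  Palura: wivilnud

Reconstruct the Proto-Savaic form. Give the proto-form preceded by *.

*wibirnud

Position 4: Savat has e, Vesol has i, Palura has i. Vesol preserves i here (none of its changes turn any other segment into i), so the proto-segment is *i.
Position 1: Savat has w, Vesol has v, Palura has w. Savat preserves w here (none of its changes turn any other segment into w), so the proto-segment is *w.
Position 8: Savat has t, Vesol has d, Palura has d. Palura preserves d here (none of its changes turn any other segment into d), so the proto-segment is *d.
Verify the candidate proto-form against each daughter:
Savat: *wibirnud > wibirnut > webernut  (by final devoicing, vowel merger)
Vesol: *wibirnud > vibirnud > vivirnud > vivirnod  (by unconditioned shift, unconditioned shift, vowel merger)
Palura: *wibirnud
  wibirnud → wivirnud   [intervocalic lenition]
  wivirnud → wivilnud   [unconditioned shift]
  wivilnud (rule 3 does not apply)
  giving Palura wivilnud.
No other proto-form is consistent with every reflex, so the reconstruction is *wibirnud.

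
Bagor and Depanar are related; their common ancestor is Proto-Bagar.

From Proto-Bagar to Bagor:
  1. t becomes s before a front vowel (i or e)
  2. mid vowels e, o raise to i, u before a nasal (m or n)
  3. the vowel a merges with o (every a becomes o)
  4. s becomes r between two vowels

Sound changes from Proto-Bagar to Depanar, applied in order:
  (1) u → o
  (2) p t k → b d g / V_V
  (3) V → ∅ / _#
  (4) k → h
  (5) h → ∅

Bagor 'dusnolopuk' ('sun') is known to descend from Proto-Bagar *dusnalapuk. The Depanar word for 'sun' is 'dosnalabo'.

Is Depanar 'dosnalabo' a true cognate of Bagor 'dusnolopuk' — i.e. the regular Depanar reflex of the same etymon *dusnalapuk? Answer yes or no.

yes

Derive the expected Depanar reflex of *dusnalapuk:
Depanar: start from *dusnalapuk.
  rule 1 (vowel merger): dusnalapuk → dosnalapok
  rule 2 (intervocalic voicing): dosnalapok → dosnalabok
  rule 3: no change — dosnalabok
  rule 4 (unconditioned shift): dosnalabok → dosnalaboh
  rule 5 (h-loss): dosnalaboh → dosnalabo
  ⇒ Depanar dosnalabo
Depanar 'dosnalabo' matches the regular reflex exactly, so the pair is cognate.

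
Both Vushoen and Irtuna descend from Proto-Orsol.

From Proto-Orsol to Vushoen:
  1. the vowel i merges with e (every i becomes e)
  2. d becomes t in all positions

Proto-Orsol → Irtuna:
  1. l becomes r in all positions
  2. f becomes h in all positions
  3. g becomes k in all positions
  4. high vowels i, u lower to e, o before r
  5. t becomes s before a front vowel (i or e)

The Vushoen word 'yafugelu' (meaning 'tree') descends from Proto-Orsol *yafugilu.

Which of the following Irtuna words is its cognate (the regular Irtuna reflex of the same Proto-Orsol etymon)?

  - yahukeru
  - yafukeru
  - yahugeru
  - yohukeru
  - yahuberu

yahukeru

Irtuna: start from *yafugilu.
  rule 1 (unconditioned shift): yafugilu → yafugiru
  rule 2 (unconditioned shift): yafugiru → yahugiru
  rule 3 (unconditioned shift): yahugiru → yahukiru
  rule 4 (pre-rhotic lowering): yahukiru → yahukeru
  rule 5: no change — yahukeru
  ⇒ Irtuna yahukeru
Among the options, 'yahukeru' alone shows every Irtuna change applied in order.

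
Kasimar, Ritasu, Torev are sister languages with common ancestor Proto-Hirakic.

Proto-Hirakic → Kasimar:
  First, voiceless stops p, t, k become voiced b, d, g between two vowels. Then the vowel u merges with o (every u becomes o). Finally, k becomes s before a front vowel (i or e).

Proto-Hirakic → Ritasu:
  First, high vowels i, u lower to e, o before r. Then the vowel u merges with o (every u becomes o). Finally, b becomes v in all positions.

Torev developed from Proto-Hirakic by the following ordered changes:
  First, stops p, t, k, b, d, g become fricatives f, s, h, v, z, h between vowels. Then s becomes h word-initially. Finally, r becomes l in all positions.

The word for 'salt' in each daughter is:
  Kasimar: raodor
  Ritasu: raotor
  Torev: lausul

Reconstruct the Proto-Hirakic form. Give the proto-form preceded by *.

*rautur

Position 4: Kasimar has d, Ritasu has t, Torev has s. Ritasu preserves t here (none of its changes turn any other segment into t), so the proto-segment is *t.
Position 3: Kasimar has o, Ritasu has o, Torev has u. Torev preserves u here (none of its changes turn any other segment into u), so the proto-segment is *u.
Continuing position by position gives *rautur; check it forward:
Kasimar: *rautur > raudur > raodor  (by intervocalic voicing, vowel merger)
Ritasu: *rautur > rautor > raotor  (by pre-rhotic lowering, vowel merger)
Torev: *rautur > rausur > lausul  (by intervocalic lenition, unconditioned shift)
Only *rautur yields all of Kasimar raodor, Ritasu raotor, Torev lausul.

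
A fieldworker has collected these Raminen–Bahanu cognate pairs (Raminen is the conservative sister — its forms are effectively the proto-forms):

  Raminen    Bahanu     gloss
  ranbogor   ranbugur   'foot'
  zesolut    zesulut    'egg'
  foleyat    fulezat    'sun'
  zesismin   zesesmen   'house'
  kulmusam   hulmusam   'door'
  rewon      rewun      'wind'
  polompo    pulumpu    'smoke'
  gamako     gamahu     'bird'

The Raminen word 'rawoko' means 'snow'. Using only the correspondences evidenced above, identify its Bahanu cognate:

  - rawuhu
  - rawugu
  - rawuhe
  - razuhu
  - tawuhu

ranbogor ~ ranbugur, zesolut ~ zesulut — Raminen o corresponds to Bahanu u after a consonant, before a consonant other than r, m, n, p, b, f, v.
gamako ~ gamahu — Raminen k corresponds to Bahanu h between vowels (before a back vowel).
polompo ~ pulumpu, gamako ~ gamahu — Raminen o corresponds to Bahanu u word-finally.
Applying these to Raminen 'rawoko':
  rawoko → rawuko   (o→u after a consonant, before a consonant other than r, m, n, p, b, f, v)
  rawuko → rawuho   (k→h between vowels (before a back vowel))
  rawuho → rawuhu   (o→u word-finally)
So the Bahanu cognate is 'rawuhu'.

rawuhu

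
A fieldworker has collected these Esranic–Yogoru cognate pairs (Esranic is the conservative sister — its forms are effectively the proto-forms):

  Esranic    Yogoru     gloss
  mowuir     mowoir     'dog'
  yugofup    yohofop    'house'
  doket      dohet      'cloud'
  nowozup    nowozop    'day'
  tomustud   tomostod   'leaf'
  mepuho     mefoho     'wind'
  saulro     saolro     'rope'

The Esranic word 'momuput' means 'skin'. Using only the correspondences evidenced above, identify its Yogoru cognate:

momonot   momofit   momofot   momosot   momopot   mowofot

momofot

yugofup ~ yohofop, nowozup ~ nowozop — Esranic u corresponds to Yogoru o after a consonant, before a labial obstruent.
mepuho ~ mefoho — Esranic p corresponds to Yogoru f between vowels (before a back vowel).
yugofup ~ yohofop, tomustud ~ tomostod — Esranic u corresponds to Yogoru o after a consonant, before a consonant other than r, m, n, p, b, f, v.
Applying these to Esranic 'momuput':
  momuput → momoput   (u→o after a consonant, before a labial obstruent)
  momoput → momofut   (p→f between vowels (before a back vowel))
  momofut → momofot   (u→o after a consonant, before a consonant other than r, m, n, p, b, f, v)
So the Yogoru cognate is 'momofot'.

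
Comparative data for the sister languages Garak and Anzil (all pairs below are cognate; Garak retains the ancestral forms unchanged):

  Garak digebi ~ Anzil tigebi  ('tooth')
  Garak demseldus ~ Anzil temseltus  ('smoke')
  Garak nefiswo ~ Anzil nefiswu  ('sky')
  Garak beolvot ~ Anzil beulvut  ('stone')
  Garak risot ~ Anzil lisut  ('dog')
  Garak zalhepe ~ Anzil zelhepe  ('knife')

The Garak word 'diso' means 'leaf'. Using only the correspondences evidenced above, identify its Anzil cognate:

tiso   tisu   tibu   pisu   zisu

tisu

digebi ~ tigebi — Garak d corresponds to Anzil t word-initially before a front vowel.
nefiswo ~ nefiswu — Garak o corresponds to Anzil u word-finally.
Applying these to Garak 'diso':
  diso → tiso   (d→t word-initially before a front vowel)
  tiso → tisu   (o→u word-finally)
So the Anzil cognate is 'tisu'.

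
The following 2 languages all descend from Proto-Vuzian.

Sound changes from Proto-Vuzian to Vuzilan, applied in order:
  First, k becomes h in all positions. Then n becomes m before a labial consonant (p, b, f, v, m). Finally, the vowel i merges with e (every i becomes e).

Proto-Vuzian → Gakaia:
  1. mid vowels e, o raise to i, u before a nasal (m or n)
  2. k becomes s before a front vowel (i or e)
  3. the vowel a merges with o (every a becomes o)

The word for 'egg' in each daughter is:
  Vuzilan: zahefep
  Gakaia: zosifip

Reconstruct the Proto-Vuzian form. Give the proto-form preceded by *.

*zakifip

Position 3: Vuzilan has h, Gakaia has s. Taking the neighbouring segments as reconstructed: Vuzilan h could go back to *k or *h; Gakaia s could go back to *k or *s — the one source consistent with every daughter is *k.
Position 2: Vuzilan has a, Gakaia has o. Vuzilan preserves a here (none of its changes turn any other segment into a), so the proto-segment is *a.
Position 4: Vuzilan has e, Gakaia has i. Taking the neighbouring segments as reconstructed: Vuzilan e could go back to *e or *i; Gakaia i can only go back to *i — the one source consistent with every daughter is *i.
Verify the candidate proto-form against each daughter:
Vuzilan: start from *zakifip.
  rule 1 (unconditioned shift): zakifip → zahifip
  rule 2: no change — zahifip
  rule 3 (vowel merger): zahifip → zahefep
  ⇒ Vuzilan zahefep
Gakaia: *zakifip
  zakifip (rule 1 does not apply)
  zakifip → zasifip   [palatalisation]
  zasifip → zosifip   [vowel merger]
  giving Gakaia zosifip.
*zakifip is the unique common source.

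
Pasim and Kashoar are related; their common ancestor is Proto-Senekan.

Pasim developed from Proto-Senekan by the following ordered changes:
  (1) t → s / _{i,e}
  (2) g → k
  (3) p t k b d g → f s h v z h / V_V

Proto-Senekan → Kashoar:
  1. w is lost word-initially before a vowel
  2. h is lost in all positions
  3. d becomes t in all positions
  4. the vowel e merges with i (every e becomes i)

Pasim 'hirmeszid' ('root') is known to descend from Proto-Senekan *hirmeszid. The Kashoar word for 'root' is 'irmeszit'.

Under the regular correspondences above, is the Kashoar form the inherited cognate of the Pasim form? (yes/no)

no

Derive the expected Kashoar reflex of *hirmeszid:
Kashoar: *hirmeszid > irmeszid > irmeszit > irmiszit  (by h-loss, unconditioned shift, vowel merger)
The regular Kashoar reflex would be 'irmiszit', but the attested form is 'irmeszit'. The correspondence is irregular, so they are not cognates (the Kashoar form has a different source).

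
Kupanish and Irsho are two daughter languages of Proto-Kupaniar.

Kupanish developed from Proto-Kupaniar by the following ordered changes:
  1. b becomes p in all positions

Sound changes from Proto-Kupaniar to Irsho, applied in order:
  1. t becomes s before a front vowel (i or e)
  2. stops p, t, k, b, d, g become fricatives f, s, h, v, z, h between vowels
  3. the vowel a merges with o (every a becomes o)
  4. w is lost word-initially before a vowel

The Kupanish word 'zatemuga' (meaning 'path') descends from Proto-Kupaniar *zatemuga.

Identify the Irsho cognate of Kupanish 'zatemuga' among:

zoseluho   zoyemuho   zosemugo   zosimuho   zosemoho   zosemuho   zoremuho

zosemuho

Irsho: start from *zatemuga.
  rule 1 (palatalisation): zatemuga → zasemuga
  rule 2 (intervocalic lenition): zasemuga → zasemuha
  rule 3 (vowel merger): zasemuha → zosemuho
  rule 4: no change — zosemuho
  ⇒ Irsho zosemuho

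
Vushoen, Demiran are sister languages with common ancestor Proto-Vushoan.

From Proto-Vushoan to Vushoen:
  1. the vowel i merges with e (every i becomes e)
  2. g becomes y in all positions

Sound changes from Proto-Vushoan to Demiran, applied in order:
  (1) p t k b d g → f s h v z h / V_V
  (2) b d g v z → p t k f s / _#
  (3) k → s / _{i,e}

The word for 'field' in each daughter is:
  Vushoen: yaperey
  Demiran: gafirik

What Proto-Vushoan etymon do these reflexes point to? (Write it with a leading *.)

*gapirig

Position 4: Vushoen has e, Demiran has i. Demiran preserves i here (none of its changes turn any other segment into i), so the proto-segment is *i.
Position 1: Vushoen has y, Demiran has g. Demiran preserves g here (none of its changes turn any other segment into g), so the proto-segment is *g.
Position 6: Vushoen has e, Demiran has i. Demiran preserves i here (none of its changes turn any other segment into i), so the proto-segment is *i.
Verify the candidate proto-form against each daughter:
Vushoen: start from *gapirig.
  rule 1 (vowel merger): gapirig → gapereg
  rule 2 (unconditioned shift): gapereg → yaperey
  ⇒ Vushoen yaperey
Demiran: *gapirig > gafirig > gafirik  (by intervocalic lenition, final devoicing)
*gapirig is the unique common source.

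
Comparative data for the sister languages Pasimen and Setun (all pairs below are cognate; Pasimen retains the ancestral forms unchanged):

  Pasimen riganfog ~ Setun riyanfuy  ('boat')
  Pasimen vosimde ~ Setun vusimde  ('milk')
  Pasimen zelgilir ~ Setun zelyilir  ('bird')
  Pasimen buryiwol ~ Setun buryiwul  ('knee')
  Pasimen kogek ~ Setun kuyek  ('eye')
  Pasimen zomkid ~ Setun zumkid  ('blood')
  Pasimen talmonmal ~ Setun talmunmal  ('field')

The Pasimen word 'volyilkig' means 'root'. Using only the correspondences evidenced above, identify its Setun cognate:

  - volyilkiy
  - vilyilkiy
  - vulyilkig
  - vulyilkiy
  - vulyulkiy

vulyilkiy

riganfog ~ riyanfuy, vosimde ~ vusimde — Pasimen o corresponds to Setun u after a consonant, before a consonant other than r, m, n, p, b, f, v.
riganfog ~ riyanfuy — Pasimen g corresponds to Setun y word-finally.
Applying these to Pasimen 'volyilkig':
  volyilkig → vulyilkig   (o→u after a consonant, before a consonant other than r, m, n, p, b, f, v)
  vulyilkig → vulyilkiy   (g→y word-finally)
So the Setun cognate is 'vulyilkiy'.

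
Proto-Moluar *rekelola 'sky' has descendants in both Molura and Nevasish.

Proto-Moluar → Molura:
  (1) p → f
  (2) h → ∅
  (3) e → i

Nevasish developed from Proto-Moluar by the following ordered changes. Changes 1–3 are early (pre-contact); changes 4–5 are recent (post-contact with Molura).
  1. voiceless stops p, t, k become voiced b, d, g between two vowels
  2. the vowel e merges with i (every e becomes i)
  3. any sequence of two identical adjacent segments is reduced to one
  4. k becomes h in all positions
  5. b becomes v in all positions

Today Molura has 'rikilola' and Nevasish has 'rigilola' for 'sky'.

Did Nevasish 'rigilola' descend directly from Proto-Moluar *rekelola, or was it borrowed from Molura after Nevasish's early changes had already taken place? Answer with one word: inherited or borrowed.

If inherited, *rekelola would pass through all of Nevasish's changes:
Nevasish: start from *rekelola.
  rule 1 (intervocalic voicing): rekelola → regelola
  rule 2 (vowel merger): regelola → rigilola
  rule 3: no change — rigilola
  rule 4: no change — rigilola
  rule 5: no change — rigilola
  ⇒ Nevasish rigilola
If borrowed from Molura 'rikilola' after the early changes, it would undergo only the recent ones:
  rule 4 (unconditioned shift): rikilola → rihilola
  rule 5 (unconditioned shift): no change (rihilola)
  ⇒ as a loan: rihilola
Nevasish 'rigilola' matches the inherited outcome exactly, so it is an inherited cognate, not a loan.

inherited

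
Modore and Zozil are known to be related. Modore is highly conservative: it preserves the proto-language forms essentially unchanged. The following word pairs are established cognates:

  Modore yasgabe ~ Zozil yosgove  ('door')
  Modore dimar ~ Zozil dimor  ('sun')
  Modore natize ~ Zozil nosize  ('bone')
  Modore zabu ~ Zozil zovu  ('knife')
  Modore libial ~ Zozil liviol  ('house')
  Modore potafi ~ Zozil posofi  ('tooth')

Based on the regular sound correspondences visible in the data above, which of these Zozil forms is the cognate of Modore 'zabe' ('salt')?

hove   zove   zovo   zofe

zove

yasgabe ~ yosgove, zabu ~ zovu — Modore a corresponds to Zozil o after a consonant, before a labial obstruent.
yasgabe ~ yosgove — Modore b corresponds to Zozil v between vowels (before a front vowel).
Applying these to Modore 'zabe':
  zabe → zobe   (a→o after a consonant, before a labial obstruent)
  zobe → zove   (b→v between vowels (before a front vowel))
So the Zozil cognate is 'zove'.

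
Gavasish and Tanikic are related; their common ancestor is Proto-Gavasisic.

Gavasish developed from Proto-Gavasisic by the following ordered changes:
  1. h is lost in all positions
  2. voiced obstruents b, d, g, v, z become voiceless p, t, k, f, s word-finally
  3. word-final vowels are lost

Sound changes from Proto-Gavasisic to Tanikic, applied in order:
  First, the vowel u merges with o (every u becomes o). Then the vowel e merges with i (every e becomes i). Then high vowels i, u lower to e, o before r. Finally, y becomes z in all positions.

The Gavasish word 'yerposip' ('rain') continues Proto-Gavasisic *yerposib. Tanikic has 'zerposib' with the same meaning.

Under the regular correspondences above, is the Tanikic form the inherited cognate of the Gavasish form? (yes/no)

Derive the expected Tanikic reflex of *yerposib:
Tanikic: *yerposib > yirposib > yerposib > zerposib  (by vowel merger, pre-rhotic lowering, unconditioned shift)
Tanikic 'zerposib' matches the regular reflex exactly, so the pair is cognate.

yes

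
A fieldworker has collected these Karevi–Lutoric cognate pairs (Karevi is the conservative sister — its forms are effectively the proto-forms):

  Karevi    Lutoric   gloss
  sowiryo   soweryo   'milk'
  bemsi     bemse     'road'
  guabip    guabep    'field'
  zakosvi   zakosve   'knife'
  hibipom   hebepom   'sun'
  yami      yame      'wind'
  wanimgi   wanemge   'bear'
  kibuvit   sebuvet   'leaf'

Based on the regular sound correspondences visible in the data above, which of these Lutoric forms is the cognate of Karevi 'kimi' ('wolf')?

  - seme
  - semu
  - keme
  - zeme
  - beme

kibuvit ~ sebuvet — Karevi k corresponds to Lutoric s word-initially before a front vowel.
wanimgi ~ wanemge — Karevi i corresponds to Lutoric e after a consonant, before a nasal.
bemsi ~ bemse, zakosvi ~ zakosve — Karevi i corresponds to Lutoric e word-finally.
Applying these to Karevi 'kimi':
  kimi → simi   (k→s word-initially before a front vowel)
  simi → semi   (i→e after a consonant, before a nasal)
  semi → seme   (i→e word-finally)
So the Lutoric cognate is 'seme'.

seme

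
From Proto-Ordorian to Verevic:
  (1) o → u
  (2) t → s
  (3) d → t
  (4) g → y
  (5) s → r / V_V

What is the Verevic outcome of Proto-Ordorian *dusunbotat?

turunburas

Verevic: start from *dusunbotat.
  rule 1 (vowel merger): dusunbotat → dusunbutat
  rule 2 (unconditioned shift): dusunbutat → dusunbusas
  rule 3 (unconditioned shift): dusunbusas → tusunbusas
  rule 4: no change — tusunbusas
  rule 5 (rhotacism): tusunbusas → turunburas
  ⇒ Verevic turunburas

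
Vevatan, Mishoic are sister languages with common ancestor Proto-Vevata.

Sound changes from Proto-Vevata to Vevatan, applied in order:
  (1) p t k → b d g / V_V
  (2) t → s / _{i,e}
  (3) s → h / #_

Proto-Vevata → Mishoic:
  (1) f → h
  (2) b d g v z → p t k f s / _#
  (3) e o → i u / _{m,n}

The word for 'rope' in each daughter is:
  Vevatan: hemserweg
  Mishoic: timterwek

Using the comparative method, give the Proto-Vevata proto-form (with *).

*temterweg

Position 4: Vevatan has s, Mishoic has t. Taking the neighbouring segments as reconstructed: Vevatan s could go back to *t or *s; Mishoic t can only go back to *t — the one source consistent with every daughter is *t.
Position 9: Vevatan has g, Mishoic has k. Taking the neighbouring segments as reconstructed: Vevatan g can only go back to *g; Mishoic k could go back to *k or *g — the one source consistent with every daughter is *g.
Position 2: Vevatan has e, Mishoic has i. Vevatan preserves e here (none of its changes turn any other segment into e), so the proto-segment is *e.
Continuing position by position gives *temterweg; check it forward:
Vevatan: *temterweg > semserweg > hemserweg  (by palatalisation, debuccalisation)
Mishoic: start from *temterweg.
  rule 1: no change — temterweg
  rule 2 (final devoicing): temterweg → temterwek
  rule 3 (pre-nasal raising): temterwek → timterwek
  ⇒ Mishoic timterwek
No other proto-form is consistent with every reflex, so the reconstruction is *temterweg.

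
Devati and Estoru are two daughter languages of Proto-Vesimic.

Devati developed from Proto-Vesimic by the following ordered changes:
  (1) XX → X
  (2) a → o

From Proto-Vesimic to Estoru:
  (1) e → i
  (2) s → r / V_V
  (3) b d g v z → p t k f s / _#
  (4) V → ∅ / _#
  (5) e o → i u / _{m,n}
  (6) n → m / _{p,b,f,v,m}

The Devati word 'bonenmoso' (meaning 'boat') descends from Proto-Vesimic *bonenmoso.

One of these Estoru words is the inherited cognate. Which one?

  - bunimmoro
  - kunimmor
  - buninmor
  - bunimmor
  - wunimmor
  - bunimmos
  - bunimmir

Estoru: start from *bonenmoso.
  rule 1 (vowel merger): bonenmoso → boninmoso
  rule 2 (rhotacism): boninmoso → boninmoro
  rule 3: no change — boninmoro
  rule 4 (apocope): boninmoro → boninmor
  rule 5 (pre-nasal raising): boninmor → buninmor
  rule 6 (nasal place assimilation): buninmor → bunimmor
  ⇒ Estoru bunimmor
Among the options, 'bunimmor' alone shows every Estoru change applied in order.

bunimmor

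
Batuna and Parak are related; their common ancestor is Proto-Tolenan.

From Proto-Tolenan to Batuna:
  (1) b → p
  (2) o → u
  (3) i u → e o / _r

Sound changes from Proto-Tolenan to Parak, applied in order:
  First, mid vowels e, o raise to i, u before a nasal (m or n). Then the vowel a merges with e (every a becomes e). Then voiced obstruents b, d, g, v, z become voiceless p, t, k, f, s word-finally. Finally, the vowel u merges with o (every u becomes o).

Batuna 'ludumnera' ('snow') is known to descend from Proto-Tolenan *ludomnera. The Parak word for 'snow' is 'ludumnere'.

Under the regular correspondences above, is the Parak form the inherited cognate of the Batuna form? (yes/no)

no

Derive the expected Parak reflex of *ludomnera:
Parak: *ludomnera
  ludomnera → ludumnera   [pre-nasal raising]
  ludumnera → ludumnere   [vowel merger]
  ludumnere (rule 3 does not apply)
  ludumnere → lodomnere   [vowel merger]
  giving Parak lodomnere.
The regular Parak reflex would be 'lodomnere', but the attested form is 'ludumnere'. The correspondence is irregular, so they are not cognates (the Parak form has a different source).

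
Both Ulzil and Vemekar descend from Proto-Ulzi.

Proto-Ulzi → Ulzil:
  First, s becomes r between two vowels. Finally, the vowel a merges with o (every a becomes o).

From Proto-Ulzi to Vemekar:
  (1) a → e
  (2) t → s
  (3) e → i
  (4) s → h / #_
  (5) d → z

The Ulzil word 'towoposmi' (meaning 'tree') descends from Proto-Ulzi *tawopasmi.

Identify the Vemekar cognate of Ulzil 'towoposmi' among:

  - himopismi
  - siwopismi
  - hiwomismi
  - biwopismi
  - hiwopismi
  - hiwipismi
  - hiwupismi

Vemekar: *tawopasmi
  tawopasmi → tewopesmi   [vowel merger]
  tewopesmi → sewopesmi   [unconditioned shift]
  sewopesmi → siwopismi   [vowel merger]
  siwopismi → hiwopismi   [debuccalisation]
  hiwopismi (rule 5 does not apply)
  giving Vemekar hiwopismi.

hiwopismi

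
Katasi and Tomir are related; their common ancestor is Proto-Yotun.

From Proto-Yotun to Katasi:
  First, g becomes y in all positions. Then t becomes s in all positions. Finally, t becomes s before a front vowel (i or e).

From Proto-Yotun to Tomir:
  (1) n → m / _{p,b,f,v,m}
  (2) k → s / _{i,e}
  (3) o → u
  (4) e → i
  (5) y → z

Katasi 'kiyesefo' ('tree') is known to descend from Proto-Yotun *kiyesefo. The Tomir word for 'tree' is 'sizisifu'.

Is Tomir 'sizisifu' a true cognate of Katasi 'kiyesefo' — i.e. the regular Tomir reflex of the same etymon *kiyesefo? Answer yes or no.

yes

Derive the expected Tomir reflex of *kiyesefo:
Tomir: *kiyesefo > siyesefo > siyesefu > siyisifu > sizisifu  (by palatalisation, vowel merger, vowel merger, unconditioned shift)
Tomir 'sizisifu' matches the regular reflex exactly, so the pair is cognate.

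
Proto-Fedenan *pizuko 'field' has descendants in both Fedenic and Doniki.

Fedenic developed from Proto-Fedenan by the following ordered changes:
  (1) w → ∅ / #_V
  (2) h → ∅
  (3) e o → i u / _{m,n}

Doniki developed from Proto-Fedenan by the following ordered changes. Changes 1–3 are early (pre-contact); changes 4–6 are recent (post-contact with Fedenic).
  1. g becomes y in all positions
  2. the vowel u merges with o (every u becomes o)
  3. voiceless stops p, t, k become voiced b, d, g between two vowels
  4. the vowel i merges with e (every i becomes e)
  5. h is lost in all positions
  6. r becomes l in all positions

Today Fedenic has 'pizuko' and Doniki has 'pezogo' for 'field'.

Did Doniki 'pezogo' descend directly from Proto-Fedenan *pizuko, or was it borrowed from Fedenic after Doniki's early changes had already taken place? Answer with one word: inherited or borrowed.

If inherited, *pizuko would pass through all of Doniki's changes:
Doniki: *pizuko > pizoko > pizogo > pezogo  (by vowel merger, intervocalic voicing, vowel merger)
If borrowed from Fedenic 'pizuko' after the early changes, it would undergo only the recent ones:
  rule 4 (vowel merger): pizuko → pezuko
  rule 5 (h-loss): no change (pezuko)
  rule 6 (unconditioned shift): no change (pezuko)
  ⇒ as a loan: pezuko
Doniki 'pezogo' matches the inherited outcome exactly, so it is an inherited cognate, not a loan.

inherited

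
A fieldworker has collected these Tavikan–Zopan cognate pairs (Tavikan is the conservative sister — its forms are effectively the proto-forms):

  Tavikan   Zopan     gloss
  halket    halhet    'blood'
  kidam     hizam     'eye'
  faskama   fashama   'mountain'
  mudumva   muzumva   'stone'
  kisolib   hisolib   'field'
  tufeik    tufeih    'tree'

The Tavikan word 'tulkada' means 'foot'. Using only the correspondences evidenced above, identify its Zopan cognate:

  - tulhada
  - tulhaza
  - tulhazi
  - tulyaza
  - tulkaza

tulhaza

faskama ~ fashama — Tavikan k corresponds to Zopan h after a consonant, before a back vowel.
kidam ~ hizam — Tavikan d corresponds to Zopan z between vowels (before a back vowel).
Applying these to Tavikan 'tulkada':
  tulkada → tulhada   (k→h after a consonant, before a back vowel)
  tulhada → tulhaza   (d→z between vowels (before a back vowel))
So the Zopan cognate is 'tulhaza'.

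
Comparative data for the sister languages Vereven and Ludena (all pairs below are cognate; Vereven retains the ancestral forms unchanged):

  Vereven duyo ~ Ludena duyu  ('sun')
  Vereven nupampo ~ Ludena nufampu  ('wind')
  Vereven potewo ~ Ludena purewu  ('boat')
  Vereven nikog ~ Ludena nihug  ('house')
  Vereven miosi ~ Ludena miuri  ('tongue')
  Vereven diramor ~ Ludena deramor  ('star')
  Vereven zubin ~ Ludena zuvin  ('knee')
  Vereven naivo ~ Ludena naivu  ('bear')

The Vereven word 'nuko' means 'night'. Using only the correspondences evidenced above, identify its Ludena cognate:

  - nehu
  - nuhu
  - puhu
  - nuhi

nuhu

nikog ~ nihug — Vereven k corresponds to Ludena h between vowels (before a back vowel).
duyo ~ duyu, nupampo ~ nufampu — Vereven o corresponds to Ludena u word-finally.
Applying these to Vereven 'nuko':
  nuko → nuho   (k→h between vowels (before a back vowel))
  nuho → nuhu   (o→u word-finally)
So the Ludena cognate is 'nuhu'.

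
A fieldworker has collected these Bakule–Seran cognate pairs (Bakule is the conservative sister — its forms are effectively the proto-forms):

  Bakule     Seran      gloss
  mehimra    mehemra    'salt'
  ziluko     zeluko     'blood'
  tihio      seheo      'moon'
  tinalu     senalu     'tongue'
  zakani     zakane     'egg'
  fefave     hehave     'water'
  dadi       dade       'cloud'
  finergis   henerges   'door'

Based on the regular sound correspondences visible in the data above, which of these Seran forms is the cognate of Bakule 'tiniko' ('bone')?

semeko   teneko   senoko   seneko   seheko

seneko

tihio ~ seheo, tinalu ~ senalu — Bakule t corresponds to Seran s word-initially before a front vowel.
tinalu ~ senalu, finergis ~ henerges — Bakule i corresponds to Seran e after a consonant, before a nasal.
ziluko ~ zeluko, tihio ~ seheo — Bakule i corresponds to Seran e after a consonant, before a consonant other than r, m, n, p, b, f, v.
Applying these to Bakule 'tiniko':
  tiniko → siniko   (t→s word-initially before a front vowel)
  siniko → seniko   (i→e after a consonant, before a nasal)
  seniko → seneko   (i→e after a consonant, before a consonant other than r, m, n, p, b, f, v)
So the Seran cognate is 'seneko'.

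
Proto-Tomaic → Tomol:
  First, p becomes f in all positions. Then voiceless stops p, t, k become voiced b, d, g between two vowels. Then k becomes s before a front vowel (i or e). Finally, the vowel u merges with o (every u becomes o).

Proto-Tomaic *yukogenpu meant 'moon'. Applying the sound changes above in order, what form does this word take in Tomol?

Tomol: start from *yukogenpu.
  rule 1 (unconditioned shift): yukogenpu → yukogenfu
  rule 2 (intervocalic voicing): yukogenfu → yugogenfu
  rule 3: no change — yugogenfu
  rule 4 (vowel merger): yugogenfu → yogogenfo
  ⇒ Tomol yogogenfo

yogogenfo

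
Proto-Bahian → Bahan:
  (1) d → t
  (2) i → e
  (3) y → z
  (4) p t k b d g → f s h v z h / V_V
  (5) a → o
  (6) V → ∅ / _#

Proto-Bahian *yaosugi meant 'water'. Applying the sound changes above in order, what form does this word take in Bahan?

Bahan: *yaosugi > yaosuge > zaosuge > zaosuhe > zoosuhe > zoosuh  (by vowel merger, unconditioned shift, intervocalic lenition, vowel merger, apocope)

zoosuh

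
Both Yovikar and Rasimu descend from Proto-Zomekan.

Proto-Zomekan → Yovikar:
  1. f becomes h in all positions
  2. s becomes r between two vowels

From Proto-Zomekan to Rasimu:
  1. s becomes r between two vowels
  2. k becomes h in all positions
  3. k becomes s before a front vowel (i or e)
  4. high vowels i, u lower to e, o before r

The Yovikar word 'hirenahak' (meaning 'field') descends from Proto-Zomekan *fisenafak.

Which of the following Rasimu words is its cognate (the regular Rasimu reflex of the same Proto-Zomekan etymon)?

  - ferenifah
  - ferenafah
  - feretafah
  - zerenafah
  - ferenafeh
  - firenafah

ferenafah

Rasimu: start from *fisenafak.
  rule 1 (rhotacism): fisenafak → firenafak
  rule 2 (unconditioned shift): firenafak → firenafah
  rule 3: no change — firenafah
  rule 4 (pre-rhotic lowering): firenafah → ferenafah
  ⇒ Rasimu ferenafah
Among the options, 'ferenafah' alone shows every Rasimu change applied in order.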